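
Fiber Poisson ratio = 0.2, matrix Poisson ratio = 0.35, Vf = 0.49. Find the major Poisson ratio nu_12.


nu_12 = nu_f*Vf + nu_m*(1-Vf) = 0.2*0.49 + 0.35*0.51 = 0.2765

0.2765


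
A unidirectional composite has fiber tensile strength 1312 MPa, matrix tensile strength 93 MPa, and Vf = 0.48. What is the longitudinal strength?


sigma_1 = sigma_f*Vf + sigma_m*(1-Vf) = 1312*0.48 + 93*0.52 = 678.1 MPa

678.1 MPa


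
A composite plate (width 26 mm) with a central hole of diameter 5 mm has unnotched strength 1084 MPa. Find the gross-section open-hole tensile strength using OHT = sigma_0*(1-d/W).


OHT = sigma_0*(1-d/W) = 1084*(1-5/26) = 875.5 MPa

875.5 MPa


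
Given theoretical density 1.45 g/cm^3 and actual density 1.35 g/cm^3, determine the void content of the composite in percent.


Void% = (rho_theo - rho_actual)/rho_theo * 100 = (1.45 - 1.35)/1.45 * 100 = 6.9%

6.9%


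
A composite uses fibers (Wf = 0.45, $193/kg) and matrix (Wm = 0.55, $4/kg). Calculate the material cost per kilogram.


Cost = cost_f*Wf + cost_m*Wm = 193*0.45 + 4*0.55 = $89.05/kg

$89.05/kg


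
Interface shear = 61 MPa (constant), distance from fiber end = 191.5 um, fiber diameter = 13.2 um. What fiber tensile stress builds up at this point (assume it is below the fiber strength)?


Force balance: sigma_f * (pi*d^2/4) = tau * (pi*d) * x  ->  sigma_f = 4 * tau * x / d
sigma_f = 4 * 61 * 191.5 / 13.2 = 3539.8 MPa

3539.8 MPa


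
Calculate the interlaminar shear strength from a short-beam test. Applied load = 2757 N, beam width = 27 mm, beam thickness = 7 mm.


ILSS = 3F/(4bh) = 3*2757/(4*27*7) = 10.94 MPa

10.94 MPa


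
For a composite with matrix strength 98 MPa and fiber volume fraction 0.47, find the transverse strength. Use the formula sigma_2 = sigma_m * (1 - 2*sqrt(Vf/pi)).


factor = 1 - 2*sqrt(0.47/pi) = 0.2264
sigma_2 = 98 * 0.2264 = 22.19 MPa

22.19 MPa


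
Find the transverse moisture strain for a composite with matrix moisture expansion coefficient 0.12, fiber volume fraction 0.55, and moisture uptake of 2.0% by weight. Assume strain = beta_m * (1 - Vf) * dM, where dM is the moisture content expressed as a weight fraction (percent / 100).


dM = 2.0/100 = 0.02
strain = beta_m * (1-Vf) * dM = 0.12 * 0.45 * 0.02 = 0.00108

0.00108


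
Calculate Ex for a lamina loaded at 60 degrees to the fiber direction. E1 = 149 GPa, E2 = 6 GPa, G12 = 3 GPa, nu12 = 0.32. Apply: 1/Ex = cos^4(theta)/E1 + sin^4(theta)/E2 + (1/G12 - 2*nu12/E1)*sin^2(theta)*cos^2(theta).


cos^4(60) = 0.0625, sin^4(60) = 0.5625, sin^2(60)*cos^2(60) = 0.1875
1/G12 - 2*nu12/E1 = 1/3 - 2*0.32/149 = 0.329038 GPa^-1
1/Ex = 0.0625/149 + 0.5625/6 + 0.329038*0.1875 = 0.1558641 GPa^-1
Ex = 6.42 GPa

6.42 GPa


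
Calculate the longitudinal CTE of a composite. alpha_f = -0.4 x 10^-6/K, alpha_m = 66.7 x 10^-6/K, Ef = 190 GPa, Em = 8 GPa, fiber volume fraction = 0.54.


E1 = Ef*Vf + Em*(1-Vf) = 106.28
alpha_1 = (alpha_f*Ef*Vf + alpha_m*Em*(1-Vf))/E1 = 1.92 x 10^-6/K

1.92 x 10^-6/K


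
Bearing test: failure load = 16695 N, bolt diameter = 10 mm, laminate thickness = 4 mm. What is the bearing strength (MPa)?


sigma_br = F/(d*h) = 16695/(10*4) = 417.4 MPa

417.4 MPa


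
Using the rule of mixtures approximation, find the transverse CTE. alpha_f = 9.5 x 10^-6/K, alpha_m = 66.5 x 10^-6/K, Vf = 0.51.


alpha_2 = alpha_f*Vf + alpha_m*(1-Vf) = 9.5*0.51 + 66.5*0.49 = 37.4 x 10^-6/K

37.4 x 10^-6/K


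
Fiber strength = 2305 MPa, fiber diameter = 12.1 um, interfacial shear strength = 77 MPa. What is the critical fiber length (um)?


Lc = sigma_f * d / (2 * tau_i) = 2305 * 12.1 / (2 * 77) = 181.1 um

181.1 um


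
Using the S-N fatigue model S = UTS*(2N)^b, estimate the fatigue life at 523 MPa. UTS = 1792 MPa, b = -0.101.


N = 0.5 * (S/UTS)^(1/b) = 0.5 * (523/1792)^(1/-0.101) = 98714.0745 cycles

98714.0745 cycles


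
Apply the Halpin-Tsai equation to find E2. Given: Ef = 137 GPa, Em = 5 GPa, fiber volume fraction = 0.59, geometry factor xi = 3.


eta = (Ef/Em - 1)/(Ef/Em + xi) = (27.4 - 1)/(27.4 + 3) = 0.8684
E2 = Em*(1+xi*eta*Vf)/(1-eta*Vf) = 26.01 GPa

26.01 GPa


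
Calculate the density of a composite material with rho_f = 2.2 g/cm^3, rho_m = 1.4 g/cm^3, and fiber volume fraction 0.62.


rho_c = rho_f*Vf + rho_m*(1-Vf) = 2.2*0.62 + 1.4*0.38 = 1.896 g/cm^3

1.896 g/cm^3


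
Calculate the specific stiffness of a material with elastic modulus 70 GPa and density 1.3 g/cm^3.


Specific stiffness = E/rho = 70/1.3 = 53.8 GPa/(g/cm^3)

53.8 GPa/(g/cm^3)


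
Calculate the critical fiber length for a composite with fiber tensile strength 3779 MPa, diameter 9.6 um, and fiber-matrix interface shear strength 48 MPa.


Lc = sigma_f * d / (2 * tau_i) = 3779 * 9.6 / (2 * 48) = 377.9 um

377.9 um


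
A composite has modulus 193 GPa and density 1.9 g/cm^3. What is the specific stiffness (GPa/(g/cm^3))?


Specific stiffness = E/rho = 193/1.9 = 101.6 GPa/(g/cm^3)

101.6 GPa/(g/cm^3)


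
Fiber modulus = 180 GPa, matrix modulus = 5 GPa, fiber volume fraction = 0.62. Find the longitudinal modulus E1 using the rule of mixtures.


E1 = Ef*Vf + Em*(1-Vf) = 180*0.62 + 5*0.38 = 113.5 GPa

113.5 GPa


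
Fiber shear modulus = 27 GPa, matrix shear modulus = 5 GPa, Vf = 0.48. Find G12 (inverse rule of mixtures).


1/G12 = Vf/Gf + (1-Vf)/Gm = 0.48/27 + 0.52/5
G12 = 8.21 GPa

8.21 GPa


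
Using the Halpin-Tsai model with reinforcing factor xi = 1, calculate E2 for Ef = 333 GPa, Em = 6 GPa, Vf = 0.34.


eta = (Ef/Em - 1)/(Ef/Em + xi) = (55.5 - 1)/(55.5 + 1) = 0.9646
E2 = Em*(1+xi*eta*Vf)/(1-eta*Vf) = 11.86 GPa

11.86 GPa


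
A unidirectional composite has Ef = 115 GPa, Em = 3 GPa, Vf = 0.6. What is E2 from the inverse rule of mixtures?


1/E2 = Vf/Ef + (1-Vf)/Em = 0.6/115 + 0.4/3
E2 = 7.22 GPa

7.22 GPa


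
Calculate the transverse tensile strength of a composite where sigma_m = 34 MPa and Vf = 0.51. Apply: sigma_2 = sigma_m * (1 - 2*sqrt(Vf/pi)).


factor = 1 - 2*sqrt(0.51/pi) = 0.1942
sigma_2 = 34 * 0.1942 = 6.6 MPa

6.6 MPa


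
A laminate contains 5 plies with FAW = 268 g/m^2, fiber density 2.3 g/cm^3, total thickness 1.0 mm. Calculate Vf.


Vf = n * FAW / (rho_f * h * 1000) = 5 * 268 / (2.3 * 1.0 * 1000) = 0.5826

0.5826


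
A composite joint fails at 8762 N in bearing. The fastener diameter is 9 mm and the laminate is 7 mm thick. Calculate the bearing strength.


sigma_br = F/(d*h) = 8762/(9*7) = 139.1 MPa

139.1 MPa


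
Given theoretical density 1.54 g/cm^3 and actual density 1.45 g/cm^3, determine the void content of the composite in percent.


Void% = (rho_theo - rho_actual)/rho_theo * 100 = (1.54 - 1.45)/1.54 * 100 = 5.84%

5.84%


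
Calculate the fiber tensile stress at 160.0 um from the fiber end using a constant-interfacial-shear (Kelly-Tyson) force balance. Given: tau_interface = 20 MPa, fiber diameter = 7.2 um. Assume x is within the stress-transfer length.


Force balance: sigma_f * (pi*d^2/4) = tau * (pi*d) * x  ->  sigma_f = 4 * tau * x / d
sigma_f = 4 * 20 * 160.0 / 7.2 = 1777.8 MPa

1777.8 MPa


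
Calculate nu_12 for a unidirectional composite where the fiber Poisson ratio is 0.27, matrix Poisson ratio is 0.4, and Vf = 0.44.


nu_12 = nu_f*Vf + nu_m*(1-Vf) = 0.27*0.44 + 0.4*0.56 = 0.3428

0.3428


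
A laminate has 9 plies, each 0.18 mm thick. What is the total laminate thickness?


h = n * t_ply = 9 * 0.18 = 1.62 mm

1.62 mm


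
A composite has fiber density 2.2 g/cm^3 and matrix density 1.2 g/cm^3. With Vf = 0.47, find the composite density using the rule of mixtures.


rho_c = rho_f*Vf + rho_m*(1-Vf) = 2.2*0.47 + 1.2*0.53 = 1.67 g/cm^3

1.67 g/cm^3


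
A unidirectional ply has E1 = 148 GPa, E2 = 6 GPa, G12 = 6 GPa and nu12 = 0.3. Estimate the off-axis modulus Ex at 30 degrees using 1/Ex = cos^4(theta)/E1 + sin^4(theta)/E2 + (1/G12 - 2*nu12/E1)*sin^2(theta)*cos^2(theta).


cos^4(30) = 0.5625, sin^4(30) = 0.0625, sin^2(30)*cos^2(30) = 0.1875
1/G12 - 2*nu12/E1 = 1/6 - 2*0.3/148 = 0.162613 GPa^-1
1/Ex = 0.5625/148 + 0.0625/6 + 0.162613*0.1875 = 0.0447072 GPa^-1
Ex = 22.37 GPa

22.37 GPa


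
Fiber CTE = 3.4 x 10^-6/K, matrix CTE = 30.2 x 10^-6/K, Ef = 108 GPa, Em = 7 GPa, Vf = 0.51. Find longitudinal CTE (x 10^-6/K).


E1 = Ef*Vf + Em*(1-Vf) = 58.51
alpha_1 = (alpha_f*Ef*Vf + alpha_m*Em*(1-Vf))/E1 = 4.97 x 10^-6/K

4.97 x 10^-6/K


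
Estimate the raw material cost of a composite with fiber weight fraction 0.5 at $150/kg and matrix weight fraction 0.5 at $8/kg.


Cost = cost_f*Wf + cost_m*Wm = 150*0.5 + 8*0.5 = $79.0/kg

$79.0/kg


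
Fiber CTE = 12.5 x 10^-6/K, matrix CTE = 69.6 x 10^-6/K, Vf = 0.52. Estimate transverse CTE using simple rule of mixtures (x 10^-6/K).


alpha_2 = alpha_f*Vf + alpha_m*(1-Vf) = 12.5*0.52 + 69.6*0.48 = 39.9 x 10^-6/K

39.9 x 10^-6/K


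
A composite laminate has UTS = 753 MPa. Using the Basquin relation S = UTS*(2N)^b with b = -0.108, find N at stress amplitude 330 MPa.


N = 0.5 * (S/UTS)^(1/b) = 0.5 * (330/753)^(1/-0.108) = 1038.4534 cycles

1038.4534 cycles


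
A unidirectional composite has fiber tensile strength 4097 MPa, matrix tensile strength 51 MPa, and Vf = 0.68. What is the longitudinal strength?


sigma_1 = sigma_f*Vf + sigma_m*(1-Vf) = 4097*0.68 + 51*0.32 = 2802.3 MPa

2802.3 MPa


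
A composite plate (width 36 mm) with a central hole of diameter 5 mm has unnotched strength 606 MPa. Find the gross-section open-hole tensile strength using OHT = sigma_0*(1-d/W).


OHT = sigma_0*(1-d/W) = 606*(1-5/36) = 521.8 MPa

521.8 MPa


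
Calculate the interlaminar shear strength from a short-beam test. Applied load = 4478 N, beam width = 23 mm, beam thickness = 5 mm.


ILSS = 3F/(4bh) = 3*4478/(4*23*5) = 29.2 MPa

29.2 MPa


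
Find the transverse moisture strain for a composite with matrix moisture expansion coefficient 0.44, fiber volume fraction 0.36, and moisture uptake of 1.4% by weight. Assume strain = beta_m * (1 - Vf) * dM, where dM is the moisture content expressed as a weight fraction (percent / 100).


dM = 1.4/100 = 0.014
strain = beta_m * (1-Vf) * dM = 0.44 * 0.64 * 0.014 = 0.0039424

0.0039424


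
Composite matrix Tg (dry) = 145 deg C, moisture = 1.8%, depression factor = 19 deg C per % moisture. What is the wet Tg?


Tg_wet = Tg_dry - k*moisture = 145 - 19*1.8 = 110.8 deg C

110.8 deg C


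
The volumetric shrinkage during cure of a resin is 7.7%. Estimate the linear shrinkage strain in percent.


Linear shrinkage ≈ vol_shrink/3 = 7.7/3 = 2.567%

2.567%


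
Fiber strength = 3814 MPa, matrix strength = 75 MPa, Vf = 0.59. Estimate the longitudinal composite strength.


sigma_1 = sigma_f*Vf + sigma_m*(1-Vf) = 3814*0.59 + 75*0.41 = 2281.0 MPa

2281.0 MPa


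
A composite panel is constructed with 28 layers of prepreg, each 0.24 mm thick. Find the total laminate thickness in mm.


h = n * t_ply = 28 * 0.24 = 6.72 mm

6.72 mm


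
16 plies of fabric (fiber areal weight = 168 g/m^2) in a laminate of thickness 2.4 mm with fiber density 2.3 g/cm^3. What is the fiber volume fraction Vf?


Vf = n * FAW / (rho_f * h * 1000) = 16 * 168 / (2.3 * 2.4 * 1000) = 0.487

0.487


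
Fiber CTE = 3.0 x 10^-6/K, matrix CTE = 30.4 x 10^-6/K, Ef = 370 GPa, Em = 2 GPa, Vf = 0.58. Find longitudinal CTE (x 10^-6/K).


E1 = Ef*Vf + Em*(1-Vf) = 215.44
alpha_1 = (alpha_f*Ef*Vf + alpha_m*Em*(1-Vf))/E1 = 3.11 x 10^-6/K

3.11 x 10^-6/K


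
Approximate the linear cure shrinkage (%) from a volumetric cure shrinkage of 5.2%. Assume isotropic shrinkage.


Linear shrinkage ≈ vol_shrink/3 = 5.2/3 = 1.733%

1.733%


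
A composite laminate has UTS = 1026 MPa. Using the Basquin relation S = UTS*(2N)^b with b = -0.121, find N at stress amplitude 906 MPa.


N = 0.5 * (S/UTS)^(1/b) = 0.5 * (906/1026)^(1/-0.121) = 1.3977 cycles

1.3977 cycles


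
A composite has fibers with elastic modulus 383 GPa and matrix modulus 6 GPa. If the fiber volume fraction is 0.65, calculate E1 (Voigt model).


E1 = Ef*Vf + Em*(1-Vf) = 383*0.65 + 6*0.35 = 251.05 GPa

251.05 GPa


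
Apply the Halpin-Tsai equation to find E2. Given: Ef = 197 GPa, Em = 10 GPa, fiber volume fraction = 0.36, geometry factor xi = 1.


eta = (Ef/Em - 1)/(Ef/Em + xi) = (19.7 - 1)/(19.7 + 1) = 0.9034
E2 = Em*(1+xi*eta*Vf)/(1-eta*Vf) = 19.64 GPa

19.64 GPa


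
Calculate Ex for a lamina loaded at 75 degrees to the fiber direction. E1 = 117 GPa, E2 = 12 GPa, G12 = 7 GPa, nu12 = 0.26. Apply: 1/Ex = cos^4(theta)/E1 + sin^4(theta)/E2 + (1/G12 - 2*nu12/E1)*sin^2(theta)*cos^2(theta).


cos^4(75) = 0.004487, sin^4(75) = 0.870513, sin^2(75)*cos^2(75) = 0.0625
1/G12 - 2*nu12/E1 = 1/7 - 2*0.26/117 = 0.138413 GPa^-1
1/Ex = 0.004487/117 + 0.870513/12 + 0.138413*0.0625 = 0.0812319 GPa^-1
Ex = 12.31 GPa

12.31 GPa


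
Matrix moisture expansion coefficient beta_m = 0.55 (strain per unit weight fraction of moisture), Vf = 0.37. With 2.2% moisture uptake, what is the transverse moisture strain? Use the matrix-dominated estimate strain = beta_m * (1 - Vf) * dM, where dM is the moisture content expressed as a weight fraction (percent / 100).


dM = 2.2/100 = 0.022
strain = beta_m * (1-Vf) * dM = 0.55 * 0.63 * 0.022 = 0.007623

0.007623


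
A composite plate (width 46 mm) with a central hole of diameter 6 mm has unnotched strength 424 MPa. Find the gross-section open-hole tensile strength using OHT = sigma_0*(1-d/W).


OHT = sigma_0*(1-d/W) = 424*(1-6/46) = 368.7 MPa

368.7 MPa


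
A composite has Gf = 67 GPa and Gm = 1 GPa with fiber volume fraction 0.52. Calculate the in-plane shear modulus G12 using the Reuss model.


1/G12 = Vf/Gf + (1-Vf)/Gm = 0.52/67 + 0.48/1
G12 = 2.05 GPa

2.05 GPa


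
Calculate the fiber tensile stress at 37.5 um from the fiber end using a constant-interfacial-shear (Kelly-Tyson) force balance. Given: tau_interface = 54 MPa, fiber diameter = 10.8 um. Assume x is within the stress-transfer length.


Force balance: sigma_f * (pi*d^2/4) = tau * (pi*d) * x  ->  sigma_f = 4 * tau * x / d
sigma_f = 4 * 54 * 37.5 / 10.8 = 750.0 MPa

750.0 MPa


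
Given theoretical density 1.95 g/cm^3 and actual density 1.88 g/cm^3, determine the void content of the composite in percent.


Void% = (rho_theo - rho_actual)/rho_theo * 100 = (1.95 - 1.88)/1.95 * 100 = 3.59%

3.59%


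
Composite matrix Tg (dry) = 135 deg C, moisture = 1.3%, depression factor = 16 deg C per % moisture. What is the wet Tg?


Tg_wet = Tg_dry - k*moisture = 135 - 16*1.3 = 114.2 deg C

114.2 deg C


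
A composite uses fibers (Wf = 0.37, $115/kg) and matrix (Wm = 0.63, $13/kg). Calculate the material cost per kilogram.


Cost = cost_f*Wf + cost_m*Wm = 115*0.37 + 13*0.63 = $50.74/kg

$50.74/kg


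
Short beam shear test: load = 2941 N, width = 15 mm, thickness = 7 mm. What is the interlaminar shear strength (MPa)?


ILSS = 3F/(4bh) = 3*2941/(4*15*7) = 21.01 MPa

21.01 MPa


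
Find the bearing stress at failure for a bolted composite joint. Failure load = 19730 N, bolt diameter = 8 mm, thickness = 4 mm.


sigma_br = F/(d*h) = 19730/(8*4) = 616.6 MPa

616.6 MPa


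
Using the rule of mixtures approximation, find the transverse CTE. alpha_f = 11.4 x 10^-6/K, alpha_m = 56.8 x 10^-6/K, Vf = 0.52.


alpha_2 = alpha_f*Vf + alpha_m*(1-Vf) = 11.4*0.52 + 56.8*0.48 = 33.2 x 10^-6/K

33.2 x 10^-6/K


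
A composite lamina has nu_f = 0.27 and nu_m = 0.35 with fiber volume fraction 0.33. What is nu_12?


nu_12 = nu_f*Vf + nu_m*(1-Vf) = 0.27*0.33 + 0.35*0.67 = 0.3236

0.3236


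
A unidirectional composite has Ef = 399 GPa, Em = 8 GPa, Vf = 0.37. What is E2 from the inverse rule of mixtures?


1/E2 = Vf/Ef + (1-Vf)/Em = 0.37/399 + 0.63/8
E2 = 12.55 GPa

12.55 GPa


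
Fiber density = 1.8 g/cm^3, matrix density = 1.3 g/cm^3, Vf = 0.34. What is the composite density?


rho_c = rho_f*Vf + rho_m*(1-Vf) = 1.8*0.34 + 1.3*0.66 = 1.47 g/cm^3

1.47 g/cm^3


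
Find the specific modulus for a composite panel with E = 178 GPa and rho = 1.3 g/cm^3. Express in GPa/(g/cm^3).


Specific stiffness = E/rho = 178/1.3 = 136.9 GPa/(g/cm^3)

136.9 GPa/(g/cm^3)


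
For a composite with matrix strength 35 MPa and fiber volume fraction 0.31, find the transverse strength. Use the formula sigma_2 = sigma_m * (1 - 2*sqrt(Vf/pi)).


factor = 1 - 2*sqrt(0.31/pi) = 0.3717
sigma_2 = 35 * 0.3717 = 13.01 MPa

13.01 MPa


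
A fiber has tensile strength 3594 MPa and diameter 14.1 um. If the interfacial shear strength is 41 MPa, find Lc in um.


Lc = sigma_f * d / (2 * tau_i) = 3594 * 14.1 / (2 * 41) = 618.0 um

618.0 um


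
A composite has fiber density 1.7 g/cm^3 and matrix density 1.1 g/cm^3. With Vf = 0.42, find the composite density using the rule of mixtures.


rho_c = rho_f*Vf + rho_m*(1-Vf) = 1.7*0.42 + 1.1*0.58 = 1.352 g/cm^3

1.352 g/cm^3


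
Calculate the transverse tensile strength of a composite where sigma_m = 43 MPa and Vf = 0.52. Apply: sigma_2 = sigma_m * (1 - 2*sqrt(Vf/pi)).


factor = 1 - 2*sqrt(0.52/pi) = 0.1863
sigma_2 = 43 * 0.1863 = 8.01 MPa

8.01 MPa


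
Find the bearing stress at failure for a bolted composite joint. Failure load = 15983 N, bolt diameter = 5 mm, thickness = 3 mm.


sigma_br = F/(d*h) = 15983/(5*3) = 1065.5 MPa

1065.5 MPa


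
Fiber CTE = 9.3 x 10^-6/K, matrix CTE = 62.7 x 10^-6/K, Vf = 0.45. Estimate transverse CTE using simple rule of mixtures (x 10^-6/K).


alpha_2 = alpha_f*Vf + alpha_m*(1-Vf) = 9.3*0.45 + 62.7*0.55 = 38.7 x 10^-6/K

38.7 x 10^-6/K


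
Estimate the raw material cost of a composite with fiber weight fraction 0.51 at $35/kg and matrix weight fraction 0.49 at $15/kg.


Cost = cost_f*Wf + cost_m*Wm = 35*0.51 + 15*0.49 = $25.2/kg

$25.2/kg


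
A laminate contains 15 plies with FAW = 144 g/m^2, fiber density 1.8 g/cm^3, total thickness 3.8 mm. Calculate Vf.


Vf = n * FAW / (rho_f * h * 1000) = 15 * 144 / (1.8 * 3.8 * 1000) = 0.3158

0.3158


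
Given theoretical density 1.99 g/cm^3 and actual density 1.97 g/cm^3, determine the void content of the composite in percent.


Void% = (rho_theo - rho_actual)/rho_theo * 100 = (1.99 - 1.97)/1.99 * 100 = 1.01%

1.01%


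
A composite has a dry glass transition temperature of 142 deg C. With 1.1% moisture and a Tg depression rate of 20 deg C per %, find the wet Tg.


Tg_wet = Tg_dry - k*moisture = 142 - 20*1.1 = 120.0 deg C

120.0 deg C


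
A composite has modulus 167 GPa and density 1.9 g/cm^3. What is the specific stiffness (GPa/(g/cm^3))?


Specific stiffness = E/rho = 167/1.9 = 87.9 GPa/(g/cm^3)

87.9 GPa/(g/cm^3)


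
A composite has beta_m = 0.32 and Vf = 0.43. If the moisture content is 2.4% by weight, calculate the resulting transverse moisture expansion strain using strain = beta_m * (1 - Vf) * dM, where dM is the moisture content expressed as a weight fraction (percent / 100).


dM = 2.4/100 = 0.024
strain = beta_m * (1-Vf) * dM = 0.32 * 0.57 * 0.024 = 0.0043776

0.0043776


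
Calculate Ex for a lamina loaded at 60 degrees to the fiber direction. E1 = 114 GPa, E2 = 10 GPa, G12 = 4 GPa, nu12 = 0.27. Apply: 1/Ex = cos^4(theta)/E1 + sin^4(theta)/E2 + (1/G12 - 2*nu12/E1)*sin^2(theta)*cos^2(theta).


cos^4(60) = 0.0625, sin^4(60) = 0.5625, sin^2(60)*cos^2(60) = 0.1875
1/G12 - 2*nu12/E1 = 1/4 - 2*0.27/114 = 0.245263 GPa^-1
1/Ex = 0.0625/114 + 0.5625/10 + 0.245263*0.1875 = 0.1027851 GPa^-1
Ex = 9.73 GPa

9.73 GPa


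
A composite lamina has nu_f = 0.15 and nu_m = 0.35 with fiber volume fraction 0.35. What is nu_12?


nu_12 = nu_f*Vf + nu_m*(1-Vf) = 0.15*0.35 + 0.35*0.65 = 0.28

0.28


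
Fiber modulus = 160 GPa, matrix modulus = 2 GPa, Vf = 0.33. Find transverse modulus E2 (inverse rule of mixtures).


1/E2 = Vf/Ef + (1-Vf)/Em = 0.33/160 + 0.67/2
E2 = 2.97 GPa

2.97 GPa


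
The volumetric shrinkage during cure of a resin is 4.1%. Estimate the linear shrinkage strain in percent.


Linear shrinkage ≈ vol_shrink/3 = 4.1/3 = 1.367%

1.367%


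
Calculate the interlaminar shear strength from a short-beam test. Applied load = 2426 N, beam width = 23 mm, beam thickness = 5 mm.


ILSS = 3F/(4bh) = 3*2426/(4*23*5) = 15.82 MPa

15.82 MPa


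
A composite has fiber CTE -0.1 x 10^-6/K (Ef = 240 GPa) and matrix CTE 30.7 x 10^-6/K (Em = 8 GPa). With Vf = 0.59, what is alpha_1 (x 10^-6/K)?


E1 = Ef*Vf + Em*(1-Vf) = 144.88
alpha_1 = (alpha_f*Ef*Vf + alpha_m*Em*(1-Vf))/E1 = 0.6 x 10^-6/K

0.6 x 10^-6/K


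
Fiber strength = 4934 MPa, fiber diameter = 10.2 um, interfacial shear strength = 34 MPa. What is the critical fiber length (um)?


Lc = sigma_f * d / (2 * tau_i) = 4934 * 10.2 / (2 * 34) = 740.1 um

740.1 um


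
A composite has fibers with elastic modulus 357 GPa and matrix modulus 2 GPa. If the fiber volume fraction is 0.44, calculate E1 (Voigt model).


E1 = Ef*Vf + Em*(1-Vf) = 357*0.44 + 2*0.56 = 158.2 GPa

158.2 GPa


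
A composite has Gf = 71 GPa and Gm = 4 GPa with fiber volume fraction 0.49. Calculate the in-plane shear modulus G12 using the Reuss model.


1/G12 = Vf/Gf + (1-Vf)/Gm = 0.49/71 + 0.51/4
G12 = 7.44 GPa

7.44 GPa


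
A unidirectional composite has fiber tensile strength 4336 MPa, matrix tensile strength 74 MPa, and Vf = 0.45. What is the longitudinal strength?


sigma_1 = sigma_f*Vf + sigma_m*(1-Vf) = 4336*0.45 + 74*0.55 = 1991.9 MPa

1991.9 MPa


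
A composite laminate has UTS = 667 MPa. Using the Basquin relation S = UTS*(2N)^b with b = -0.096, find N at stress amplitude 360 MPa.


N = 0.5 * (S/UTS)^(1/b) = 0.5 * (360/667)^(1/-0.096) = 308.1743 cycles

308.1743 cycles


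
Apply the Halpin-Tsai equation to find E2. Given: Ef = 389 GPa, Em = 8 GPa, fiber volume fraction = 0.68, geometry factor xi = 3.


eta = (Ef/Em - 1)/(Ef/Em + xi) = (48.625 - 1)/(48.625 + 3) = 0.9225
E2 = Em*(1+xi*eta*Vf)/(1-eta*Vf) = 61.86 GPa

61.86 GPa


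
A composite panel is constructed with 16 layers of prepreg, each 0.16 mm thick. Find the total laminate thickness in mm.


h = n * t_ply = 16 * 0.16 = 2.56 mm

2.56 mm


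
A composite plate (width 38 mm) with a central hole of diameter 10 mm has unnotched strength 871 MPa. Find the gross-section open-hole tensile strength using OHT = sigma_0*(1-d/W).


OHT = sigma_0*(1-d/W) = 871*(1-10/38) = 641.8 MPa

641.8 MPa


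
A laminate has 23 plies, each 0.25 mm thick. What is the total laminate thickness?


h = n * t_ply = 23 * 0.25 = 5.75 mm

5.75 mm


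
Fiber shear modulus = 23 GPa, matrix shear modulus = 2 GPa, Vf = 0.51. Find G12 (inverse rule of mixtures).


1/G12 = Vf/Gf + (1-Vf)/Gm = 0.51/23 + 0.49/2
G12 = 3.74 GPa

3.74 GPa


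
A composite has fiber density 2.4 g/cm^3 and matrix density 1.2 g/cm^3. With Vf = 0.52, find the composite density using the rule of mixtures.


rho_c = rho_f*Vf + rho_m*(1-Vf) = 2.4*0.52 + 1.2*0.48 = 1.824 g/cm^3

1.824 g/cm^3


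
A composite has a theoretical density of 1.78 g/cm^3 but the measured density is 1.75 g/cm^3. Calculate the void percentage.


Void% = (rho_theo - rho_actual)/rho_theo * 100 = (1.78 - 1.75)/1.78 * 100 = 1.69%

1.69%


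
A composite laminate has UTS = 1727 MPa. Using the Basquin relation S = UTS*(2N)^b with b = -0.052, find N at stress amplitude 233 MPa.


N = 0.5 * (S/UTS)^(1/b) = 0.5 * (233/1727)^(1/-0.052) = 2.6824e+16 cycles

2.6824e+16 cycles


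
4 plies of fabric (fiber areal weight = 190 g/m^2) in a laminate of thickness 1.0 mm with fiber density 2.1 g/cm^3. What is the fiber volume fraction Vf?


Vf = n * FAW / (rho_f * h * 1000) = 4 * 190 / (2.1 * 1.0 * 1000) = 0.3619

0.3619


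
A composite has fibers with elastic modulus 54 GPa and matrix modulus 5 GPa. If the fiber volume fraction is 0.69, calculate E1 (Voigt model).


E1 = Ef*Vf + Em*(1-Vf) = 54*0.69 + 5*0.31 = 38.81 GPa

38.81 GPa


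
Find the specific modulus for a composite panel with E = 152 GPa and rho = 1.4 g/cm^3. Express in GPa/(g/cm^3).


Specific stiffness = E/rho = 152/1.4 = 108.6 GPa/(g/cm^3)

108.6 GPa/(g/cm^3)


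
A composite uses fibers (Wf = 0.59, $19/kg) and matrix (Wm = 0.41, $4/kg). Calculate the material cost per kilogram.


Cost = cost_f*Wf + cost_m*Wm = 19*0.59 + 4*0.41 = $12.85/kg

$12.85/kg


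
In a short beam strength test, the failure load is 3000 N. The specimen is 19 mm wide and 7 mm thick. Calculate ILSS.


ILSS = 3F/(4bh) = 3*3000/(4*19*7) = 16.92 MPa

16.92 MPa


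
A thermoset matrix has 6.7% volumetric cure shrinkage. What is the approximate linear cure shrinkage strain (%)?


Linear shrinkage ≈ vol_shrink/3 = 6.7/3 = 2.233%

2.233%


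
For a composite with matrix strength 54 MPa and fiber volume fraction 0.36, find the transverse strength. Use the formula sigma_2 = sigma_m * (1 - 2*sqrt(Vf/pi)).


factor = 1 - 2*sqrt(0.36/pi) = 0.323
sigma_2 = 54 * 0.323 = 17.44 MPa

17.44 MPa


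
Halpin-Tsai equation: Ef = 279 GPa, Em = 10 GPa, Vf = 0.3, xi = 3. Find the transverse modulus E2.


eta = (Ef/Em - 1)/(Ef/Em + xi) = (27.9 - 1)/(27.9 + 3) = 0.8706
E2 = Em*(1+xi*eta*Vf)/(1-eta*Vf) = 24.14 GPa

24.14 GPa


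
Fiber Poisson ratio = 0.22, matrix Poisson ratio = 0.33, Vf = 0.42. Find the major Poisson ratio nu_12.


nu_12 = nu_f*Vf + nu_m*(1-Vf) = 0.22*0.42 + 0.33*0.58 = 0.2838

0.2838


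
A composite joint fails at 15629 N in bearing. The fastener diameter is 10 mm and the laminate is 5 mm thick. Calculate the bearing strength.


sigma_br = F/(d*h) = 15629/(10*5) = 312.6 MPa

312.6 MPa


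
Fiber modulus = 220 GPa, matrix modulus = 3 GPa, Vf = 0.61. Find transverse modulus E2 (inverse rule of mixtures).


1/E2 = Vf/Ef + (1-Vf)/Em = 0.61/220 + 0.39/3
E2 = 7.53 GPa

7.53 GPa


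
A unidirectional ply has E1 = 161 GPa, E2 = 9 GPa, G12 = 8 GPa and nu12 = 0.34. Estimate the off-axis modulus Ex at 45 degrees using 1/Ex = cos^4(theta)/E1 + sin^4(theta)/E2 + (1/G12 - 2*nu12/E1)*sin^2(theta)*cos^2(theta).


cos^4(45) = 0.25, sin^4(45) = 0.25, sin^2(45)*cos^2(45) = 0.25
1/G12 - 2*nu12/E1 = 1/8 - 2*0.34/161 = 0.120776 GPa^-1
1/Ex = 0.25/161 + 0.25/9 + 0.120776*0.25 = 0.0595247 GPa^-1
Ex = 16.8 GPa

16.8 GPa


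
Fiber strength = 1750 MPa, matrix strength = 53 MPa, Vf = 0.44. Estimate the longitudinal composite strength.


sigma_1 = sigma_f*Vf + sigma_m*(1-Vf) = 1750*0.44 + 53*0.56 = 799.7 MPa

799.7 MPa


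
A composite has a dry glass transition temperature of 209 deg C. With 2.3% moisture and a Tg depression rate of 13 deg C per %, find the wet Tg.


Tg_wet = Tg_dry - k*moisture = 209 - 13*2.3 = 179.1 deg C

179.1 deg C


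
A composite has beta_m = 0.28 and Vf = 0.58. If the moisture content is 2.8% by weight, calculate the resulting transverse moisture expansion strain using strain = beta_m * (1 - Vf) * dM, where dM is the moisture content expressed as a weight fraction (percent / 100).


dM = 2.8/100 = 0.028
strain = beta_m * (1-Vf) * dM = 0.28 * 0.42 * 0.028 = 0.0032928

0.0032928


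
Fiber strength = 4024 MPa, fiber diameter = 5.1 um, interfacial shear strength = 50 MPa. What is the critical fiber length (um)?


Lc = sigma_f * d / (2 * tau_i) = 4024 * 5.1 / (2 * 50) = 205.2 um

205.2 um


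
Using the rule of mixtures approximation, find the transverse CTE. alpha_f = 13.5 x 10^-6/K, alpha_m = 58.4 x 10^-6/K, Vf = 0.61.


alpha_2 = alpha_f*Vf + alpha_m*(1-Vf) = 13.5*0.61 + 58.4*0.39 = 31.0 x 10^-6/K

31.0 x 10^-6/K


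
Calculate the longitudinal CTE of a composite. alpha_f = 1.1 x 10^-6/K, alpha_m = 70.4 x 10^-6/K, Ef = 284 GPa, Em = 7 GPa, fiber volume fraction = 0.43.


E1 = Ef*Vf + Em*(1-Vf) = 126.11
alpha_1 = (alpha_f*Ef*Vf + alpha_m*Em*(1-Vf))/E1 = 3.29 x 10^-6/K

3.29 x 10^-6/K


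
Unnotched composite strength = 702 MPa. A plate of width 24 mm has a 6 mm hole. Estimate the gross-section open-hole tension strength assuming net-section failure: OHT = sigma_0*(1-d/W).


OHT = sigma_0*(1-d/W) = 702*(1-6/24) = 526.5 MPa

526.5 MPa


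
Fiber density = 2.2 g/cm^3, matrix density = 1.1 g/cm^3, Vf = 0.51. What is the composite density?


rho_c = rho_f*Vf + rho_m*(1-Vf) = 2.2*0.51 + 1.1*0.49 = 1.661 g/cm^3

1.661 g/cm^3


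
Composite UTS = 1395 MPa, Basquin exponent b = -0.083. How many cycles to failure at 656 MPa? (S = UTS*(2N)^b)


N = 0.5 * (S/UTS)^(1/b) = 0.5 * (656/1395)^(1/-0.083) = 4434.1029 cycles

4434.1029 cycles


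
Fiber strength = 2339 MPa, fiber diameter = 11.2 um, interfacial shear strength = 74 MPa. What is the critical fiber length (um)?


Lc = sigma_f * d / (2 * tau_i) = 2339 * 11.2 / (2 * 74) = 177.0 um

177.0 um


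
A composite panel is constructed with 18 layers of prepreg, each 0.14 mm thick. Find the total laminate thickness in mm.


h = n * t_ply = 18 * 0.14 = 2.52 mm

2.52 mm


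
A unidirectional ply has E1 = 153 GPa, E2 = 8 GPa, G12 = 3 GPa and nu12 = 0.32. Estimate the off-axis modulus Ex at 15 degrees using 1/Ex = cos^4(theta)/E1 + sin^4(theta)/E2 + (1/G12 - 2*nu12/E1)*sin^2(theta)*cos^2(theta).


cos^4(15) = 0.870513, sin^4(15) = 0.004487, sin^2(15)*cos^2(15) = 0.0625
1/G12 - 2*nu12/E1 = 1/3 - 2*0.32/153 = 0.32915 GPa^-1
1/Ex = 0.870513/153 + 0.004487/8 + 0.32915*0.0625 = 0.0268224 GPa^-1
Ex = 37.28 GPa

37.28 GPa


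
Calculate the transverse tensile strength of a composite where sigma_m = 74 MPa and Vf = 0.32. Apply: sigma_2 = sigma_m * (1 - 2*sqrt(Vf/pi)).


factor = 1 - 2*sqrt(0.32/pi) = 0.3617
sigma_2 = 74 * 0.3617 = 26.77 MPa

26.77 MPa


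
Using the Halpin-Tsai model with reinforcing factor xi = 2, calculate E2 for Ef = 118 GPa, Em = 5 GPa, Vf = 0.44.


eta = (Ef/Em - 1)/(Ef/Em + xi) = (23.6 - 1)/(23.6 + 2) = 0.8828
E2 = Em*(1+xi*eta*Vf)/(1-eta*Vf) = 14.53 GPa

14.53 GPa


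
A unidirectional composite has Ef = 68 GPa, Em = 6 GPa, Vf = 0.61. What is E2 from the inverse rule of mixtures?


1/E2 = Vf/Ef + (1-Vf)/Em = 0.61/68 + 0.39/6
E2 = 13.52 GPa

13.52 GPa


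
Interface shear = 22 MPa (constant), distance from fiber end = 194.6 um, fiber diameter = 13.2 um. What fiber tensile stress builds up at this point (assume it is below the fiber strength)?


Force balance: sigma_f * (pi*d^2/4) = tau * (pi*d) * x  ->  sigma_f = 4 * tau * x / d
sigma_f = 4 * 22 * 194.6 / 13.2 = 1297.3 MPa

1297.3 MPa


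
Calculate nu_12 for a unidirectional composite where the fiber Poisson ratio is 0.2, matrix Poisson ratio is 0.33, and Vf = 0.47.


nu_12 = nu_f*Vf + nu_m*(1-Vf) = 0.2*0.47 + 0.33*0.53 = 0.2689

0.2689


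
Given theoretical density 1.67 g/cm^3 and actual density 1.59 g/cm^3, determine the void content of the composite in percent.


Void% = (rho_theo - rho_actual)/rho_theo * 100 = (1.67 - 1.59)/1.67 * 100 = 4.79%

4.79%


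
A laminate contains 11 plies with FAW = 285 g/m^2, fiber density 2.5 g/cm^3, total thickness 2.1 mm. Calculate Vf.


Vf = n * FAW / (rho_f * h * 1000) = 11 * 285 / (2.5 * 2.1 * 1000) = 0.5971

0.5971


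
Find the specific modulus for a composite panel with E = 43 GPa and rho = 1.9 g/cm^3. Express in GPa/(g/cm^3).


Specific stiffness = E/rho = 43/1.9 = 22.6 GPa/(g/cm^3)

22.6 GPa/(g/cm^3)


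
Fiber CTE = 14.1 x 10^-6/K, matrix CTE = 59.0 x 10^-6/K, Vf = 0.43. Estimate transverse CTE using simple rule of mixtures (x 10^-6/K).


alpha_2 = alpha_f*Vf + alpha_m*(1-Vf) = 14.1*0.43 + 59.0*0.57 = 39.7 x 10^-6/K

39.7 x 10^-6/K


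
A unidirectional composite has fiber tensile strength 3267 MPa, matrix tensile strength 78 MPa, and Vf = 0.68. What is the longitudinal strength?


sigma_1 = sigma_f*Vf + sigma_m*(1-Vf) = 3267*0.68 + 78*0.32 = 2246.5 MPa

2246.5 MPa


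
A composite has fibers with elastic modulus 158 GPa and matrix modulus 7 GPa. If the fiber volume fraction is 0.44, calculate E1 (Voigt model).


E1 = Ef*Vf + Em*(1-Vf) = 158*0.44 + 7*0.56 = 73.44 GPa

73.44 GPa


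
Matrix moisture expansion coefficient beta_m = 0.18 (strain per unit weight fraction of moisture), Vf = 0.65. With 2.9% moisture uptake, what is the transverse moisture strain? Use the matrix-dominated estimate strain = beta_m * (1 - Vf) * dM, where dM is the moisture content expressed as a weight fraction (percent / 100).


dM = 2.9/100 = 0.029
strain = beta_m * (1-Vf) * dM = 0.18 * 0.35 * 0.029 = 0.001827

0.001827


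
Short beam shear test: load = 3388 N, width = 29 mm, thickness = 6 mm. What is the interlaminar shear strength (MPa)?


ILSS = 3F/(4bh) = 3*3388/(4*29*6) = 14.6 MPa

14.6 MPa


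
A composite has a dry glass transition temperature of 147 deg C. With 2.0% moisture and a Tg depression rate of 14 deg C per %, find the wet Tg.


Tg_wet = Tg_dry - k*moisture = 147 - 14*2.0 = 119.0 deg C

119.0 deg C


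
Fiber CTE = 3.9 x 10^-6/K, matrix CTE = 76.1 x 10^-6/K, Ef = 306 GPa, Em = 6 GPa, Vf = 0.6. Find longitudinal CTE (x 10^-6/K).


E1 = Ef*Vf + Em*(1-Vf) = 186.0
alpha_1 = (alpha_f*Ef*Vf + alpha_m*Em*(1-Vf))/E1 = 4.83 x 10^-6/K

4.83 x 10^-6/K


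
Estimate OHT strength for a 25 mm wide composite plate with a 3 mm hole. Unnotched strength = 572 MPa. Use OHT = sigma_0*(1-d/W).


OHT = sigma_0*(1-d/W) = 572*(1-3/25) = 503.4 MPa

503.4 MPa


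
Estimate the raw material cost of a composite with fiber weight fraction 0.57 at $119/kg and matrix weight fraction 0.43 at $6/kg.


Cost = cost_f*Wf + cost_m*Wm = 119*0.57 + 6*0.43 = $70.41/kg

$70.41/kg


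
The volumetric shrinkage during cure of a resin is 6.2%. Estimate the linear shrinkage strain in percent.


Linear shrinkage ≈ vol_shrink/3 = 6.2/3 = 2.067%

2.067%


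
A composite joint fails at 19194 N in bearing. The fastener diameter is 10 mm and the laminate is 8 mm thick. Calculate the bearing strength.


sigma_br = F/(d*h) = 19194/(10*8) = 239.9 MPa

239.9 MPa


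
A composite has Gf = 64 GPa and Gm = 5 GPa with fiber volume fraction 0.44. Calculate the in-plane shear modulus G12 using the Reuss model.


1/G12 = Vf/Gf + (1-Vf)/Gm = 0.44/64 + 0.56/5
G12 = 8.41 GPa

8.41 GPa


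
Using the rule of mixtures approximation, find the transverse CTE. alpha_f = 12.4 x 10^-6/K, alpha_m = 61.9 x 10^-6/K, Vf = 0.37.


alpha_2 = alpha_f*Vf + alpha_m*(1-Vf) = 12.4*0.37 + 61.9*0.63 = 43.6 x 10^-6/K

43.6 x 10^-6/K


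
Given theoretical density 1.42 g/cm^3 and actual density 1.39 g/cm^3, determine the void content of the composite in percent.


Void% = (rho_theo - rho_actual)/rho_theo * 100 = (1.42 - 1.39)/1.42 * 100 = 2.11%

2.11%


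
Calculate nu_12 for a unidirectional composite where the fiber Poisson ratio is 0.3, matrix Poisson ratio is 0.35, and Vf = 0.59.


nu_12 = nu_f*Vf + nu_m*(1-Vf) = 0.3*0.59 + 0.35*0.41 = 0.3205

0.3205


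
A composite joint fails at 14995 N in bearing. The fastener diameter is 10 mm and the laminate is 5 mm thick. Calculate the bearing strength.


sigma_br = F/(d*h) = 14995/(10*5) = 299.9 MPa

299.9 MPa


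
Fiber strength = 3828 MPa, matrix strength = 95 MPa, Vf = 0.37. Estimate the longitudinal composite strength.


sigma_1 = sigma_f*Vf + sigma_m*(1-Vf) = 3828*0.37 + 95*0.63 = 1476.2 MPa

1476.2 MPa


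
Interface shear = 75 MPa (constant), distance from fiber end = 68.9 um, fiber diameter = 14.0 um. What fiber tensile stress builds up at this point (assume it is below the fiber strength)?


Force balance: sigma_f * (pi*d^2/4) = tau * (pi*d) * x  ->  sigma_f = 4 * tau * x / d
sigma_f = 4 * 75 * 68.9 / 14.0 = 1476.4 MPa

1476.4 MPa


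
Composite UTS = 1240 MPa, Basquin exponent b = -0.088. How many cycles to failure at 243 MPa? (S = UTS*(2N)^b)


N = 0.5 * (S/UTS)^(1/b) = 0.5 * (243/1240)^(1/-0.088) = 5.5249e+07 cycles

5.5249e+07 cycles


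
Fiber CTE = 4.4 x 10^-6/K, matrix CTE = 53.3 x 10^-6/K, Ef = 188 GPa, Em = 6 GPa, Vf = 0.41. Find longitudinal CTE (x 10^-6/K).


E1 = Ef*Vf + Em*(1-Vf) = 80.62
alpha_1 = (alpha_f*Ef*Vf + alpha_m*Em*(1-Vf))/E1 = 6.55 x 10^-6/K

6.55 x 10^-6/K


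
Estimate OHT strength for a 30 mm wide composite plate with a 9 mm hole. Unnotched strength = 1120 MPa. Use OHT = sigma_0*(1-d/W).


OHT = sigma_0*(1-d/W) = 1120*(1-9/30) = 784.0 MPa

784.0 MPa


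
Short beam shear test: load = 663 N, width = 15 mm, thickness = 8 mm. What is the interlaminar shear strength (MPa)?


ILSS = 3F/(4bh) = 3*663/(4*15*8) = 4.14 MPa

4.14 MPa


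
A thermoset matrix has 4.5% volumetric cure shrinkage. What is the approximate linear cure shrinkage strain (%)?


Linear shrinkage ≈ vol_shrink/3 = 4.5/3 = 1.5%

1.5%


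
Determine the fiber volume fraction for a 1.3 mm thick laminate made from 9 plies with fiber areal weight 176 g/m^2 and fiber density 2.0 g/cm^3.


Vf = n * FAW / (rho_f * h * 1000) = 9 * 176 / (2.0 * 1.3 * 1000) = 0.6092

0.6092


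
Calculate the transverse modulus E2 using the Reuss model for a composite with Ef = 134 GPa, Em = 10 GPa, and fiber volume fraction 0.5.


1/E2 = Vf/Ef + (1-Vf)/Em = 0.5/134 + 0.5/10
E2 = 18.61 GPa

18.61 GPa


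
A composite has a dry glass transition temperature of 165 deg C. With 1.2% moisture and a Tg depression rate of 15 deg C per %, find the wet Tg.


Tg_wet = Tg_dry - k*moisture = 165 - 15*1.2 = 147.0 deg C

147.0 deg C


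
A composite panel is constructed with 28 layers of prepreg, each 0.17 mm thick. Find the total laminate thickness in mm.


h = n * t_ply = 28 * 0.17 = 4.76 mm

4.76 mm


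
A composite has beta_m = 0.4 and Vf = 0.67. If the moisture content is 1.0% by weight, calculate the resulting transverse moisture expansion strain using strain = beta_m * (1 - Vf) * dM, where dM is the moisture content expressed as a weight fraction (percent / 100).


dM = 1.0/100 = 0.01
strain = beta_m * (1-Vf) * dM = 0.4 * 0.33 * 0.01 = 0.00132

0.00132


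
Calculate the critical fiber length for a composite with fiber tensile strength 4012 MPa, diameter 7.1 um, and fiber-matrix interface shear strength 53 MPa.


Lc = sigma_f * d / (2 * tau_i) = 4012 * 7.1 / (2 * 53) = 268.7 um

268.7 um


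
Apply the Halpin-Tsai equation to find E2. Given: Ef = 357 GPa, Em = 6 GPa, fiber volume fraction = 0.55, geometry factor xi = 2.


eta = (Ef/Em - 1)/(Ef/Em + xi) = (59.5 - 1)/(59.5 + 2) = 0.9512
E2 = Em*(1+xi*eta*Vf)/(1-eta*Vf) = 25.75 GPa

25.75 GPa


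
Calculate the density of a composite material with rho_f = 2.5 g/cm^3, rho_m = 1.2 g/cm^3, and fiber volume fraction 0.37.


rho_c = rho_f*Vf + rho_m*(1-Vf) = 2.5*0.37 + 1.2*0.63 = 1.681 g/cm^3

1.681 g/cm^3


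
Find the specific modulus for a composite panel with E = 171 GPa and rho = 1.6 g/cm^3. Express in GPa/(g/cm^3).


Specific stiffness = E/rho = 171/1.6 = 106.9 GPa/(g/cm^3)

106.9 GPa/(g/cm^3)


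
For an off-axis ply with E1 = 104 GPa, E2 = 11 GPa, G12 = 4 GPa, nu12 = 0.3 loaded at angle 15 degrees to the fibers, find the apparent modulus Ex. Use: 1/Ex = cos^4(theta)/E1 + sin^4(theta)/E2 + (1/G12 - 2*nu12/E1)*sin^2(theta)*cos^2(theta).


cos^4(15) = 0.870513, sin^4(15) = 0.004487, sin^2(15)*cos^2(15) = 0.0625
1/G12 - 2*nu12/E1 = 1/4 - 2*0.3/104 = 0.244231 GPa^-1
1/Ex = 0.870513/104 + 0.004487/11 + 0.244231*0.0625 = 0.0240427 GPa^-1
Ex = 41.59 GPa

41.59 GPa


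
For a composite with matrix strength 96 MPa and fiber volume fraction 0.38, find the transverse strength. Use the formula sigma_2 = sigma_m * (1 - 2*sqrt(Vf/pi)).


factor = 1 - 2*sqrt(0.38/pi) = 0.3044
sigma_2 = 96 * 0.3044 = 29.22 MPa

29.22 MPa


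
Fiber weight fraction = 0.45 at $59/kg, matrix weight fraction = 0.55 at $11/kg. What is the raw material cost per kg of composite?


Cost = cost_f*Wf + cost_m*Wm = 59*0.45 + 11*0.55 = $32.6/kg

$32.6/kg


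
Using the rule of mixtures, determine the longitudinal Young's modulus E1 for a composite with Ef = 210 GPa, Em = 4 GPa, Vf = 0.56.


E1 = Ef*Vf + Em*(1-Vf) = 210*0.56 + 4*0.44 = 119.36 GPa

119.36 GPa


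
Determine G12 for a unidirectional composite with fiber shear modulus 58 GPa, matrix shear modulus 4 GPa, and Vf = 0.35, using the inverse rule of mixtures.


1/G12 = Vf/Gf + (1-Vf)/Gm = 0.35/58 + 0.65/4
G12 = 5.93 GPa

5.93 GPa
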